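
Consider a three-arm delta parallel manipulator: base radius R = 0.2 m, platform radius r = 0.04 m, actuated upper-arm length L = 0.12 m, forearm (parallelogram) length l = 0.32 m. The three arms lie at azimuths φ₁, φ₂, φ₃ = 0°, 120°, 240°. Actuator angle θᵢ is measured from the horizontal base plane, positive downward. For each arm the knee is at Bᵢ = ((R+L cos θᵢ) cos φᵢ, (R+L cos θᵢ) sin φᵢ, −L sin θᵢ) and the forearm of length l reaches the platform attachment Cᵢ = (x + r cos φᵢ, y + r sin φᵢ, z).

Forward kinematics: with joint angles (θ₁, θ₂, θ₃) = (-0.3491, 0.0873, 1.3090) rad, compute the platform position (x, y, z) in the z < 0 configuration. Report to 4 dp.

(0.0762, 0.0931, -0.1937)

S1 = (0.2728·cos0.0°, 0.2728·sin0.0°, 0.0410) = (0.2728, 0.0000, 0.0410)
S2 = (0.2795·cos120.0°, 0.2795·sin120.0°, -0.0105) = (-0.1398, 0.2421, -0.0105)
arm 3 at φ=240.0°: ρ3 = 0.1911;  S3 = (-0.0955, -0.1655, -0.1159)
eliminate P² terms by subtracting sphere 1 from 2 and 3
linear system: -0.8251x+0.4842y = 0.0022−-0.1030z; -0.7366x+-0.3309y = -0.0261−-0.3139z
Cramer: x(z) = 0.0190-0.2955z;  y(z) = 0.0368-0.2908z
sphere 1 gives Az²+Bz+C=0 with A=1.1719, B=0.0465, C=-0.0349;  B²−4AC=0.1660;  roots -0.1937, 0.1540;  negative root z = -0.1937
x = 0.0762, y = 0.0931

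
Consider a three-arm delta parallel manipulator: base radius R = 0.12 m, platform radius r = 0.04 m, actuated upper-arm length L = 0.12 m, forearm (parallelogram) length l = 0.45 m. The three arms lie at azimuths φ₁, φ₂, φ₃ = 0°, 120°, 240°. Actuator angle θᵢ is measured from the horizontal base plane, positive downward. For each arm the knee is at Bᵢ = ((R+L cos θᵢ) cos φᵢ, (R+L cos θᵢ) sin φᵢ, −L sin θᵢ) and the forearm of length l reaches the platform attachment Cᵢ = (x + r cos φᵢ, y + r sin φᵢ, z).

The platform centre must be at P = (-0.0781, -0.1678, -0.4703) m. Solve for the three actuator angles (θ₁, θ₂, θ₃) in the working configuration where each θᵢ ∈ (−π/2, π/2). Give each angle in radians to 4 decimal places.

θ₁ = 1.1341, θ₂ = 1.2213, θ₃ = 0.1743

rotate P by −φ1: (-0.0781, -0.1678, -0.4703)
  e−x'=0.1581;  (l²−L²−(e−x')²−y'²−z²)/2L = -0.3593
  √(A²+B²)=0.4962;  θ1 = -1.2465+2.3806 ≈ 1.1341
rotate P by −φ2: (-0.1063, 0.1515, -0.4703)
  e−x'=0.1863;  (l²−L²−(e−x')²−y'²−z²)/2L = -0.3781
  √(A²+B²)=0.5058;  θ2 = -1.1937+2.4150 ≈ 1.2213
rotate P by −φ3: (0.1844, 0.0163, -0.4703)
  A cos θ + B sin θ = C:  -0.1044·cos θ + -0.4703·sin θ = -0.1843
  γ=atan2(-0.4703,-0.1044)=-1.7892;  ψ=arccos(-0.3826)=1.9634;  θ3=γ+ψ≈0.1743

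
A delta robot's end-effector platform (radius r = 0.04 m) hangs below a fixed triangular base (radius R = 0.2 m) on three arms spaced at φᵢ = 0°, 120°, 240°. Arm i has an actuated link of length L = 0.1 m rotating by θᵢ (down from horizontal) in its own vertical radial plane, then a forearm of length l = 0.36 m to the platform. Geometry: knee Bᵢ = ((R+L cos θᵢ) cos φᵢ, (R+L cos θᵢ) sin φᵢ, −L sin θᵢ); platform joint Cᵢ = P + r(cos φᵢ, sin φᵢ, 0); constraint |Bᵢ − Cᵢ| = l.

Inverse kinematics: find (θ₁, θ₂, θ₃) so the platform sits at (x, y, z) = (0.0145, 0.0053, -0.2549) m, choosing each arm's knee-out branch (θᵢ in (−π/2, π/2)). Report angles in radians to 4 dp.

θ₁ = -0.0872, θ₂ = 0.0878, θ₃ = 0.1744

arm 1 (φ=0.0°): x'=0.0145, y'=0.0053
  e−x'=0.1455;  (l²−L²−(e−x')²−y'²−z²)/2L = 0.1671
  γ=atan2(-0.2549,0.1455)=-1.0521;  ψ=arccos(0.5695)=0.9649;  θ1=γ+ψ≈-0.0872
arm 2 (φ=120.0°): x'=-0.0027, y'=-0.0152
  A cos θ + B sin θ = C:  0.1627·cos θ + -0.2549·sin θ = 0.1397
  √(A²+B²)=0.3024;  θ2 = -1.0028+1.0906 ≈ 0.0878
φ3=240.0° → target in arm frame (-0.0118, 0.0099)
  A cos θ + B sin θ = C:  0.1718·cos θ + -0.2549·sin θ = 0.1250
  γ=atan2(-0.2549,0.1718)=-0.9776;  ψ=arccos(0.4066)=1.1521;  θ3=γ+ψ≈0.1744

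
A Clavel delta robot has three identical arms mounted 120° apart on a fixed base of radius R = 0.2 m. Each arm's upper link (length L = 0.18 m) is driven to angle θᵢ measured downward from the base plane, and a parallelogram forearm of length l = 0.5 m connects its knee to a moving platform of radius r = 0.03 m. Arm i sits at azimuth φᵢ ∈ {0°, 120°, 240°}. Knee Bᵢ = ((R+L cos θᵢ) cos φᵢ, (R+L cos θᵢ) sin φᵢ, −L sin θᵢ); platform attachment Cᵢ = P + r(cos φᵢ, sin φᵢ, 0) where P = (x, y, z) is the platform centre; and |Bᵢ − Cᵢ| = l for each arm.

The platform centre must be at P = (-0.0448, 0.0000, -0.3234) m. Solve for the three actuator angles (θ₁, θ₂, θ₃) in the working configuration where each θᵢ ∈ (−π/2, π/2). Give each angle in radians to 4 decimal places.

arm 1 (φ=0.0°): x'=-0.0448, y'=0.0000
  e−x'=0.2148;  (l²−L²−(e−x')²−y'²−z²)/2L = 0.1858
  θ1 = atan2(B,A) + arccos(C/0.3882) = 0.0874
φ2=120.0° → target in arm frame (0.0224, 0.0388)
  e−x'=0.1476;  (l²−L²−(e−x')²−y'²−z²)/2L = 0.2492
  √(A²+B²)=0.3555;  θ2 = -1.1426+0.7939 ≈ -0.3487
φ3=240.0° → target in arm frame (0.0224, -0.0388)
  A=0.1476, B=-0.3234, C=(l²−L²−A²−y'²−z²)/(2L)=0.2492
  θ3 = atan2(B,A) + arccos(C/0.3555) = -0.3487

θ₁ = 0.0874, θ₂ = -0.3487, θ₃ = -0.3487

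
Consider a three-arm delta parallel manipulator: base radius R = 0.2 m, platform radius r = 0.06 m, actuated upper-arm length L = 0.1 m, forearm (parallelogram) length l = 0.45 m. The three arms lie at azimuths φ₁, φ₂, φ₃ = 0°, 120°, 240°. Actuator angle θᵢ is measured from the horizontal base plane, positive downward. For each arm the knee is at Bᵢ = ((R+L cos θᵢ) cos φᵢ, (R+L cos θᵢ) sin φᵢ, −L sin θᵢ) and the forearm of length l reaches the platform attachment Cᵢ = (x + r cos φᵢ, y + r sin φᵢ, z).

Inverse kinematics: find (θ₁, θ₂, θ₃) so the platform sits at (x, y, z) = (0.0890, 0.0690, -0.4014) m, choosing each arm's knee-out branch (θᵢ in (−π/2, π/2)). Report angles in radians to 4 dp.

θ₁ = -0.1749, θ₂ = 0.2612, θ₃ = 0.8726

φ1=0.0° → target in arm frame (0.0890, 0.0690)
  A cos θ + B sin θ = C:  0.0510·cos θ + -0.4014·sin θ = 0.1201
  γ=atan2(-0.4014,0.0510)=-1.4444;  ψ=arccos(0.2968)=1.2695;  θ1=γ+ψ≈-0.1749
rotate P by −φ2: (0.0153, -0.1116, -0.4014)
  A=0.1247, B=-0.4014, C=(l²−L²−A²−y'²−z²)/(2L)=0.0168
  θ2 = atan2(B,A) + arccos(C/0.4203) = 0.2612
rotate P by −φ3: (-0.1043, 0.0426, -0.4014)
  e−x'=0.2443;  (l²−L²−(e−x')²−y'²−z²)/2L = -0.1505
  θ3 = atan2(B,A) + arccos(C/0.4699) = 0.8726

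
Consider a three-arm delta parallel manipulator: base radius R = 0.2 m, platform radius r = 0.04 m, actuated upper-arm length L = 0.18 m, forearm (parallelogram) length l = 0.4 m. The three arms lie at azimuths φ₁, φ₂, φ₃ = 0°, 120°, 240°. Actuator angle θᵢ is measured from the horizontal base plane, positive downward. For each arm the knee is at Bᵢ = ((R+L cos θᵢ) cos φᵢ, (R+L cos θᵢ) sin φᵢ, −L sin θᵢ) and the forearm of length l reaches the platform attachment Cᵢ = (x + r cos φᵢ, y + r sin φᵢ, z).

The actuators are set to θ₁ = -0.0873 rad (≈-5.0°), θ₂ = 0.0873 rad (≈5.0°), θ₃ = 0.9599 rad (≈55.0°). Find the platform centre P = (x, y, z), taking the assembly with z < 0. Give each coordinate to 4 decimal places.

(0.0716, 0.0956, -0.2657)

φ1=0.0°: virtual centre (0.3393, 0.0000, 0.0157), radius l
arm 2 at φ=120.0°: ρ2 = 0.3393;  S2 = (-0.1697, 0.2939, -0.0157)
φ3=240.0°: virtual centre (-0.1316, -0.2280, -0.1474), radius l
eliminate P² terms by subtracting sphere 1 from 2 and 3
plane₁₂: -1.0179x+0.5877y+-0.0628z = 0.0000
det = 1.0177;  x = 0.0141+-0.2165z,  y = 0.0243+-0.2683z
sphere 1 gives Az²+Bz+C=0 with A=1.1189, B=0.0964, C=-0.0534;  B²−4AC=0.2481;  roots -0.2657, 0.1795;  negative root z = -0.2657
x = 0.0716, y = 0.0956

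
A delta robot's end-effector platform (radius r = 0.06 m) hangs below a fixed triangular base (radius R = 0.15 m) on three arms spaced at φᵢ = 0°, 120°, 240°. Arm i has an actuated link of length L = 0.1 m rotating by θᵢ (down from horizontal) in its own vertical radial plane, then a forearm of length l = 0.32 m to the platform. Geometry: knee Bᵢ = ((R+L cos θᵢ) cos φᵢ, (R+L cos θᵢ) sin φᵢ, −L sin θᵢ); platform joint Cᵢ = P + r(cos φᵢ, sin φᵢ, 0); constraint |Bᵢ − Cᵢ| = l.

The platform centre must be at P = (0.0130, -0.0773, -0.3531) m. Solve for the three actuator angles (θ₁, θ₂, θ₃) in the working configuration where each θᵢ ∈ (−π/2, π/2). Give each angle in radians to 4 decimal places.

rotate P by −φ1: (0.0130, -0.0773, -0.3531)
  A=0.0770, B=-0.3531, C=(l²−L²−A²−y'²−z²)/(2L)=-0.2209
  γ=atan2(-0.3531,0.0770)=-1.3561;  ψ=arccos(-0.6113)=2.2285;  θ1=γ+ψ≈0.8724
arm 2 (φ=120.0°): x'=-0.0734, y'=0.0274
  A=0.1634, B=-0.3531, C=(l²−L²−A²−y'²−z²)/(2L)=-0.2987
  θ2 = atan2(B,A) + arccos(C/0.3891) = 1.3088
rotate P by −φ3: (0.0604, 0.0499, -0.3531)
  A=0.0296, B=-0.3531, C=(l²−L²−A²−y'²−z²)/(2L)=-0.1782
  γ=atan2(-0.3531,0.0296)=-1.4873;  ψ=arccos(-0.5030)=2.0978;  θ3=γ+ψ≈0.6105

θ₁ = 0.8724, θ₂ = 1.3088, θ₃ = 0.6105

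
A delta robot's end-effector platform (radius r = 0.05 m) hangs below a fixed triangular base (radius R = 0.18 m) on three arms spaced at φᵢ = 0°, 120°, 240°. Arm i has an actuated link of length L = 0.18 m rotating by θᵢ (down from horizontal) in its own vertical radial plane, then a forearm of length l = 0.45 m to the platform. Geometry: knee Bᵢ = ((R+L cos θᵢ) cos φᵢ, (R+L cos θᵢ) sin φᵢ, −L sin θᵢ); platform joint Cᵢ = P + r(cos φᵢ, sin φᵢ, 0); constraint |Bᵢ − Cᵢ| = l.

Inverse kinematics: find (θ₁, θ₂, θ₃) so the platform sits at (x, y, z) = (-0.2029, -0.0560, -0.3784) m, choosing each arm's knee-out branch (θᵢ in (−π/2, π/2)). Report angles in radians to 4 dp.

φ1=0.0° → target in arm frame (-0.2029, -0.0560)
  e−x'=0.3329;  (l²−L²−(e−x')²−y'²−z²)/2L = -0.2418
  √(A²+B²)=0.5040;  θ1 = -0.8493+2.0712 ≈ 1.2219
arm 2 (φ=120.0°): x'=0.0530, y'=0.2037
  A=0.0770, B=-0.3784, C=(l²−L²−A²−y'²−z²)/(2L)=-0.0570
  θ2 = atan2(B,A) + arccos(C/0.3862) = 0.3490
rotate P by −φ3: (0.1499, -0.1477, -0.3784)
  A=-0.0199, B=-0.3784, C=(l²−L²−A²−y'²−z²)/(2L)=0.0130
  √(A²+B²)=0.3789;  θ3 = -1.6235+1.5364 ≈ -0.0871

θ₁ = 1.2219, θ₂ = 0.3490, θ₃ = -0.0871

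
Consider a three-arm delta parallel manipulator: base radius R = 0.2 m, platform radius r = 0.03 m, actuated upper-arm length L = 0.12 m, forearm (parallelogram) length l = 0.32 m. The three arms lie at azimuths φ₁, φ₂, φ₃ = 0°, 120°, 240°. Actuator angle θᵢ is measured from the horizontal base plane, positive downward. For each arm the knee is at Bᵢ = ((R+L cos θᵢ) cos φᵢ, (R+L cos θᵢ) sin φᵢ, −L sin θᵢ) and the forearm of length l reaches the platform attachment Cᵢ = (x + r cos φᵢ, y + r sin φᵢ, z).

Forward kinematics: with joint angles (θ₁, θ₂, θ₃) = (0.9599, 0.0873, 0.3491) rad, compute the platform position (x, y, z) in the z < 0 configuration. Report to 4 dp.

(-0.0608, 0.0149, -0.2097)

φ1=0.0°: virtual centre (0.2388, 0.0000, -0.0983), radius l
O2 = (0.2895·cos120.0°, 0.2895·sin120.0°, -0.0105) = (-0.1448, 0.2508, -0.0105)
arm 3 at φ=240.0°: ρ3 = 0.2828;  O3 = (-0.1414, -0.2449, -0.0410)
subtract pairs → two planes through P
linear system: -0.7672x+0.5015y = 0.0172−0.1757z; -0.7604x+-0.4898y = 0.0149−0.1145z
det = 0.7571;  x = -0.0210+0.1895z,  y = 0.0022+-0.0604z
into |P−O₁|² = l²: 1.0396z² + 0.0978z + -0.0252 = 0;  Δ = 0.1143;  z = -0.2097 or 0.1156 → z<0 root = -0.2097
x = -0.0608, y = 0.0149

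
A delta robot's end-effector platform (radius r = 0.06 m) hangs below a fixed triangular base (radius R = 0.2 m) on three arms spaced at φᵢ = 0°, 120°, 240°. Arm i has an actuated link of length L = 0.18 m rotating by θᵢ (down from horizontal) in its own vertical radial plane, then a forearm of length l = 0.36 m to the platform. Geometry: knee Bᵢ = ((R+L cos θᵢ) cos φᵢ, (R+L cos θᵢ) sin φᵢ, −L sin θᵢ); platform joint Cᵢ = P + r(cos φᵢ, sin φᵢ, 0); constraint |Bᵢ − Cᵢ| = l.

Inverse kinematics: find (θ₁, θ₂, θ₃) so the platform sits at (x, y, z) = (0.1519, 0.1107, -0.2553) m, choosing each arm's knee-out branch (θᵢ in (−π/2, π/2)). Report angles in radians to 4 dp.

θ₁ = -0.2615, θ₂ = 0.6111, θ₃ = 1.3962

arm 1 (φ=0.0°): x'=0.1519, y'=0.1107
  A=-0.0119, B=-0.2553, C=(l²−L²−A²−y'²−z²)/(2L)=0.0545
  θ1 = atan2(B,A) + arccos(C/0.2556) = -0.2615
arm 2 (φ=120.0°): x'=0.0199, y'=-0.1869
  A cos θ + B sin θ = C:  0.1201·cos θ + -0.2553·sin θ = -0.0481
  θ2 = atan2(B,A) + arccos(C/0.2821) = 0.6111
arm 3 (φ=240.0°): x'=-0.1718, y'=0.0762
  A=0.3118, B=-0.2553, C=(l²−L²−A²−y'²−z²)/(2L)=-0.1973
  γ=atan2(-0.2553,0.3118)=-0.6861;  ψ=arccos(-0.4895)=2.0823;  θ3=γ+ψ≈1.3962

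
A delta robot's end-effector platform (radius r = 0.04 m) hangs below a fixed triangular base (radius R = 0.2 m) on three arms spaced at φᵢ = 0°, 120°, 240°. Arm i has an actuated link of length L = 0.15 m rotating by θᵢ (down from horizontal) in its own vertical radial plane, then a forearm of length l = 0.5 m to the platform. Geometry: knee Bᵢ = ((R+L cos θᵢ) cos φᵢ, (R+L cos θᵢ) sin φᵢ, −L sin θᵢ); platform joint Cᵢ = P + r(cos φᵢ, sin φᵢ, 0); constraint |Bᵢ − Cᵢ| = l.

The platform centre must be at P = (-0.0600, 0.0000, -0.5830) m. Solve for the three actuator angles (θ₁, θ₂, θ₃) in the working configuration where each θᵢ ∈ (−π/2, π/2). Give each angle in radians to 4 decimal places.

rotate P by −φ1: (-0.0600, 0.0000, -0.5830)
  A=0.2200, B=-0.5830, C=(l²−L²−A²−y'²−z²)/(2L)=-0.5360
  √(A²+B²)=0.6231;  θ1 = -1.2100+2.6063 ≈ 1.3963
arm 2 (φ=120.0°): x'=0.0300, y'=0.0520
  A=0.1300, B=-0.5830, C=(l²−L²−A²−y'²−z²)/(2L)=-0.4400
  θ2 = atan2(B,A) + arccos(C/0.5973) = 1.0474
φ3=240.0° → target in arm frame (0.0300, -0.0520)
  A=0.1300, B=-0.5830, C=(l²−L²−A²−y'²−z²)/(2L)=-0.4400
  θ3 = atan2(B,A) + arccos(C/0.5973) = 1.0474

θ₁ = 1.3963, θ₂ = 1.0474, θ₃ = 1.0474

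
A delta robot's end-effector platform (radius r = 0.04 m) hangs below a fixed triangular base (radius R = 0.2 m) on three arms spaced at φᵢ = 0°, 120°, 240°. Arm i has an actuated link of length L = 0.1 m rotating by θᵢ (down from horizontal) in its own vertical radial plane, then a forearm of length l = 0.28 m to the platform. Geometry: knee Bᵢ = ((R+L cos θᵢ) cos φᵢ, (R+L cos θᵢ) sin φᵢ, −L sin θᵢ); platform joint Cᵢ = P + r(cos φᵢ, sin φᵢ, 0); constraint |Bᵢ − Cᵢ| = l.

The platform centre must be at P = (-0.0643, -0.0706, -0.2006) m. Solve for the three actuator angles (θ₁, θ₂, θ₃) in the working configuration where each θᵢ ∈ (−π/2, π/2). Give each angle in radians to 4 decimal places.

θ₁ = 1.3089, θ₂ = 1.0470, θ₃ = -0.2625

rotate P by −φ1: (-0.0643, -0.0706, -0.2006)
  A cos θ + B sin θ = C:  0.2243·cos θ + -0.2006·sin θ = -0.1357
  θ1 = atan2(B,A) + arccos(C/0.3009) = 1.3089
rotate P by −φ2: (-0.0290, 0.0910, -0.2006)
  A cos θ + B sin θ = C:  0.1890·cos θ + -0.2006·sin θ = -0.0792
  θ2 = atan2(B,A) + arccos(C/0.2756) = 1.0470
φ3=240.0° → target in arm frame (0.0933, -0.0204)
  e−x'=0.0667;  (l²−L²−(e−x')²−y'²−z²)/2L = 0.1165
  √(A²+B²)=0.2114;  θ3 = -1.2498+0.9873 ≈ -0.2625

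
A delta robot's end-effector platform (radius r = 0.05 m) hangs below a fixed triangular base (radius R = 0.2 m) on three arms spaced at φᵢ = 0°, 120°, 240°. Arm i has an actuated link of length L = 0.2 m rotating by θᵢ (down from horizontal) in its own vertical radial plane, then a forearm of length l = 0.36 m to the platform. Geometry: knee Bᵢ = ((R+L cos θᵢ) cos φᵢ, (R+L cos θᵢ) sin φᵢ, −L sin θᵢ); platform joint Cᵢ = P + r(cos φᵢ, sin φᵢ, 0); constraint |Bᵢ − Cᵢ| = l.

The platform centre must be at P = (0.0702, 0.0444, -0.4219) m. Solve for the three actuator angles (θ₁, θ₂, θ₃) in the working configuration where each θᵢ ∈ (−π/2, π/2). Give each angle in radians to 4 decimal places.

θ₁ = 0.7852, θ₂ = 1.0470, θ₃ = 1.3090

arm 1 (φ=0.0°): x'=0.0702, y'=0.0444
  A=0.0798, B=-0.4219, C=(l²−L²−A²−y'²−z²)/(2L)=-0.2418
  γ=atan2(-0.4219,0.0798)=-1.3839;  ψ=arccos(-0.5632)=2.1691;  θ1=γ+ψ≈0.7852
arm 2 (φ=120.0°): x'=0.0034, y'=-0.0830
  A=0.1466, B=-0.4219, C=(l²−L²−A²−y'²−z²)/(2L)=-0.2920
  √(A²+B²)=0.4467;  θ2 = -1.2363+2.2833 ≈ 1.0470
rotate P by −φ3: (-0.0736, 0.0386, -0.4219)
  e−x'=0.2236;  (l²−L²−(e−x')²−y'²−z²)/2L = -0.3497
  √(A²+B²)=0.4775;  θ3 = -1.0835+2.3925 ≈ 1.3090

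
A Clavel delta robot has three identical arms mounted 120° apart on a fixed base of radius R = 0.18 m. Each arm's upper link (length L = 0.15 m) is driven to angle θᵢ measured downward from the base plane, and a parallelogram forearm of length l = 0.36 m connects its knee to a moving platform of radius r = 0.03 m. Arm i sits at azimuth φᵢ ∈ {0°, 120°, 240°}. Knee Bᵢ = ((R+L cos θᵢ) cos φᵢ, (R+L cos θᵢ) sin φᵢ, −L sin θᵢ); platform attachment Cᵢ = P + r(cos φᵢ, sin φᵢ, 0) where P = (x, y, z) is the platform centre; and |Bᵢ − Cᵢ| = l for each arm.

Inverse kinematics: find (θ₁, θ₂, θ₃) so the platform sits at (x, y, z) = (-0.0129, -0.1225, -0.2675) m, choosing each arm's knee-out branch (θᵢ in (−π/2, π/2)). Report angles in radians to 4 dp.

rotate P by −φ1: (-0.0129, -0.1225, -0.2675)
  A cos θ + B sin θ = C:  0.1629·cos θ + -0.2675·sin θ = -0.0200
  √(A²+B²)=0.3132;  θ1 = -1.0238+1.6347 ≈ 0.6109
rotate P by −φ2: (-0.0996, 0.0724, -0.2675)
  A=0.2496, B=-0.2675, C=(l²−L²−A²−y'²−z²)/(2L)=-0.1067
  θ2 = atan2(B,A) + arccos(C/0.3659) = 1.0469
φ3=240.0° → target in arm frame (0.1125, 0.0501)
  A cos θ + B sin θ = C:  0.0375·cos θ + -0.2675·sin θ = 0.1054
  √(A²+B²)=0.2701;  θ3 = -1.4317+1.1698 ≈ -0.2619

θ₁ = 0.6109, θ₂ = 1.0469, θ₃ = -0.2619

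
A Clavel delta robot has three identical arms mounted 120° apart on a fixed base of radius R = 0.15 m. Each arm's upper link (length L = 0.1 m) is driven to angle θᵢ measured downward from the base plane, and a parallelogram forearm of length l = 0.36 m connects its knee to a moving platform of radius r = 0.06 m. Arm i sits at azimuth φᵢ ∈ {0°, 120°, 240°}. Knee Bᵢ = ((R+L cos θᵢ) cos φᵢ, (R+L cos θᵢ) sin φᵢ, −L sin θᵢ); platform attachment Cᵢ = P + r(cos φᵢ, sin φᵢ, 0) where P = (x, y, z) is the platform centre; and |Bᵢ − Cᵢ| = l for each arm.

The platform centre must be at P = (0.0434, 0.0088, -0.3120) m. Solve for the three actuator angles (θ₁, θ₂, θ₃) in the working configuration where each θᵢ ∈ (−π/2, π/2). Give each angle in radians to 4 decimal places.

φ1=0.0° → target in arm frame (0.0434, 0.0088)
  A=0.0466, B=-0.3120, C=(l²−L²−A²−y'²−z²)/(2L)=0.1000
  θ1 = atan2(B,A) + arccos(C/0.3155) = -0.1744
arm 2 (φ=120.0°): x'=-0.0141, y'=-0.0420
  e−x'=0.1041;  (l²−L²−(e−x')²−y'²−z²)/2L = 0.0483
  √(A²+B²)=0.3289;  θ2 = -1.2488+1.4234 ≈ 0.1746
arm 3 (φ=240.0°): x'=-0.0293, y'=0.0332
  A cos θ + B sin θ = C:  0.1193·cos θ + -0.3120·sin θ = 0.0346
  θ3 = atan2(B,A) + arccos(C/0.3340) = 0.2616

θ₁ = -0.1744, θ₂ = 0.1746, θ₃ = 0.2616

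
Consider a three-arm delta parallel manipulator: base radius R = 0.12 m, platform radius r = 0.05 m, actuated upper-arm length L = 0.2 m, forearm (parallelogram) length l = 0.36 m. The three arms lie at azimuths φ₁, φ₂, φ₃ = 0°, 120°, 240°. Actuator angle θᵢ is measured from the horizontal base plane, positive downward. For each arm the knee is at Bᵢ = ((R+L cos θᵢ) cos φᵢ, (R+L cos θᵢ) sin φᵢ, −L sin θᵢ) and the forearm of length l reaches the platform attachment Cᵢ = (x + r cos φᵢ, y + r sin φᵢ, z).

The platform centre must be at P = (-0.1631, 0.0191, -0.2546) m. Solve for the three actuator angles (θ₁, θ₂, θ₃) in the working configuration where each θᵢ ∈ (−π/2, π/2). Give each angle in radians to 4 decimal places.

φ1=0.0° → target in arm frame (-0.1631, 0.0191)
  A=0.2331, B=-0.2546, C=(l²−L²−A²−y'²−z²)/(2L)=-0.0748
  θ1 = atan2(B,A) + arccos(C/0.3452) = 0.9598
arm 2 (φ=120.0°): x'=0.0981, y'=0.1317
  e−x'=-0.0281;  (l²−L²−(e−x')²−y'²−z²)/2L = 0.0166
  θ2 = atan2(B,A) + arccos(C/0.2561) = -0.1748
rotate P by −φ3: (0.0650, -0.1508, -0.2546)
  e−x'=0.0050;  (l²−L²−(e−x')²−y'²−z²)/2L = 0.0050
  θ3 = atan2(B,A) + arccos(C/0.2546) = -0.0002

θ₁ = 0.9598, θ₂ = -0.1748, θ₃ = -0.0002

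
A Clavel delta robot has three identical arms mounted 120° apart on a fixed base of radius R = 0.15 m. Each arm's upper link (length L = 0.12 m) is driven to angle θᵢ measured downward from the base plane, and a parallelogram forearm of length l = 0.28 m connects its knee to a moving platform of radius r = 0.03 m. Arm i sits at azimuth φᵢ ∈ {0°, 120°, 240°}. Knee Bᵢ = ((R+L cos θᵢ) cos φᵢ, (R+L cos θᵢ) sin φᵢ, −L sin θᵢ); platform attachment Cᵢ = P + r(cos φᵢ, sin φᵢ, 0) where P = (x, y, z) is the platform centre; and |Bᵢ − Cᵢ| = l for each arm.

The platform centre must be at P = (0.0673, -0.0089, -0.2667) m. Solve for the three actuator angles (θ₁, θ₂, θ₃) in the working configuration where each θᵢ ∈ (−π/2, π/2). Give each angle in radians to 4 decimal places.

θ₁ = 0.3487, θ₂ = 1.0471, θ₃ = 0.9603

arm 1 (φ=0.0°): x'=0.0673, y'=-0.0089
  A cos θ + B sin θ = C:  0.0527·cos θ + -0.2667·sin θ = -0.0416
  √(A²+B²)=0.2719;  θ1 = -1.3757+1.7244 ≈ 0.3487
arm 2 (φ=120.0°): x'=-0.0414, y'=-0.0538
  A cos θ + B sin θ = C:  0.1614·cos θ + -0.2667·sin θ = -0.1503
  √(A²+B²)=0.3117;  θ2 = -1.0267+2.0738 ≈ 1.0471
rotate P by −φ3: (-0.0259, 0.0627, -0.2667)
  e−x'=0.1459;  (l²−L²−(e−x')²−y'²−z²)/2L = -0.1348
  √(A²+B²)=0.3040;  θ3 = -1.0701+2.0304 ≈ 0.9603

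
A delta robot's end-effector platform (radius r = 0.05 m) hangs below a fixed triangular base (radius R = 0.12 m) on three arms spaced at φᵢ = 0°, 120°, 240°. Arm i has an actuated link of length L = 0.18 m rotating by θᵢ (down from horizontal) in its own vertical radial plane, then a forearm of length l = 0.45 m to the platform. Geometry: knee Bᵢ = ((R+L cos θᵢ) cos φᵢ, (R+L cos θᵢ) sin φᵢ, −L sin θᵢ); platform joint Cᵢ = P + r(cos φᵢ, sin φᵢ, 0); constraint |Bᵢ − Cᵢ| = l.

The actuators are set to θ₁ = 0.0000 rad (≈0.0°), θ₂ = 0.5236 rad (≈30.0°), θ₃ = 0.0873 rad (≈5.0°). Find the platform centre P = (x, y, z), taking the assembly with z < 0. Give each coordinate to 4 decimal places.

φ1=0.0°: virtual centre (0.2500, 0.0000, 0.0000), radius l
φ2=120.0°: virtual centre (-0.1129, 0.1956, -0.0900), radius l
O3 = (0.2493·cos240.0°, 0.2493·sin240.0°, -0.0157) = (-0.1247, -0.2159, -0.0157)
subtract pairs → two planes through P
[-0.7259 0.3912 -0.1800]·P = -0.0034;  [-0.7493 -0.4318 -0.0314]·P = -0.0001
Cramer: x(z) = 0.0025-0.1484z;  y(z) = -0.0041+0.1848z
quadratic in z: (1.0562)z²+(0.0720)z+(-0.1412)=0, √Δ=0.7757 → z ∈ {-0.4013, 0.3332}; z = -0.4013 (taking z<0)
x = 0.0620, y = -0.0782

(0.0620, -0.0782, -0.4013)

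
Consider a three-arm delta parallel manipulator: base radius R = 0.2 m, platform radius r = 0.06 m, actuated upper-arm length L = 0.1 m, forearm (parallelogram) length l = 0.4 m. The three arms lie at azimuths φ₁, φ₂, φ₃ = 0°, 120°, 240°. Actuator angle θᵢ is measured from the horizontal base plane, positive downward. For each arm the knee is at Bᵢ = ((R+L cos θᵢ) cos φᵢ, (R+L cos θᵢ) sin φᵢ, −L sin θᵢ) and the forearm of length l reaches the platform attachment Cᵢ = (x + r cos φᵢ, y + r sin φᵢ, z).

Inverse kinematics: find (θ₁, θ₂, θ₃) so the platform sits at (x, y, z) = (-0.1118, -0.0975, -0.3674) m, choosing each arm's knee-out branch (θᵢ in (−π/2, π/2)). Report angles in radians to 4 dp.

θ₁ = 1.3083, θ₂ = 0.8721, θ₃ = -0.1747

φ1=0.0° → target in arm frame (-0.1118, -0.0975)
  A=0.2518, B=-0.3674, C=(l²−L²−A²−y'²−z²)/(2L)=-0.2895
  √(A²+B²)=0.4454;  θ1 = -0.9700+2.2782 ≈ 1.3083
arm 2 (φ=120.0°): x'=-0.0285, y'=0.1456
  A=0.1685, B=-0.3674, C=(l²−L²−A²−y'²−z²)/(2L)=-0.1729
  √(A²+B²)=0.4042;  θ2 = -1.1407+2.0128 ≈ 0.8721
rotate P by −φ3: (0.1403, -0.0481, -0.3674)
  e−x'=-0.0003;  (l²−L²−(e−x')²−y'²−z²)/2L = 0.0635
  θ3 = atan2(B,A) + arccos(C/0.3674) = -0.1747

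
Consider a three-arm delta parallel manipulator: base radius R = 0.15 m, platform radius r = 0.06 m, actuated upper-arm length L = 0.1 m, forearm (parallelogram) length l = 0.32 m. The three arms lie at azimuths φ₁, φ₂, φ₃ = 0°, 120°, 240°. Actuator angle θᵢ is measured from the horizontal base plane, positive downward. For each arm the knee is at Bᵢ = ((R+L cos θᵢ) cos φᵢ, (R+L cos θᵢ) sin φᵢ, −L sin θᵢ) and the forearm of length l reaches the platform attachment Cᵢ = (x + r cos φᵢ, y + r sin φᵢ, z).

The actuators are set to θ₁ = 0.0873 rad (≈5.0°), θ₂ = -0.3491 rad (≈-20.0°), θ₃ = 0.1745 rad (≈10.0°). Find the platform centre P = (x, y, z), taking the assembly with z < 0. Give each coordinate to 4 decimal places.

φ1=0.0°: virtual centre (0.1896, 0.0000, -0.0087), radius l
centre 2 = (0.1840·cos120.0°, 0.1840·sin120.0°, 0.0342) = (-0.0920, 0.1593, 0.0342)
centre 3 = (0.1885·cos240.0°, 0.1885·sin240.0°, -0.0174) = (-0.0942, -0.1632, -0.0174)
eliminate P² terms by subtracting sphere 1 from 2 and 3
linear system: -0.5632x+0.3186y = -0.0010−0.0858z; -0.5677x+-0.3265y = -0.0002−-0.0173z
Cramer: x(z) = 0.0011+0.0617z;  y(z) = -0.0013-0.1603z
quadratic in z: (1.0295)z²+(-0.0054)z+(-0.0668)=0, √Δ=0.5244 → z ∈ {-0.2521, 0.2573}; z = -0.2521 (taking z<0)
x = -0.0145, y = 0.0391

(-0.0145, 0.0391, -0.2521)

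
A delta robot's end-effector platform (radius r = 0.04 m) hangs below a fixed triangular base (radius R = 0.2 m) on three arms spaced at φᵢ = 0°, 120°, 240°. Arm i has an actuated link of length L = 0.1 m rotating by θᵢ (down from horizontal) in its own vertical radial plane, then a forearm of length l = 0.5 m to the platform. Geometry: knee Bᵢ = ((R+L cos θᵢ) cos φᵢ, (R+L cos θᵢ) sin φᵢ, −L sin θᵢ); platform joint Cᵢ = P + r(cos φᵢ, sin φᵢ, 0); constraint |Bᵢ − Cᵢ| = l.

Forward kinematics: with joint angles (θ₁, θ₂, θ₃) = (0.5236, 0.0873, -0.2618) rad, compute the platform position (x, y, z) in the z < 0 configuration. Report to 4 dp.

(-0.0726, -0.0327, -0.4335)

arm 1 at φ=0.0°: e+L cos θ1 = 0.2466;  centre 1 = (0.2466, 0.0000, -0.0500)
centre 2 = (0.2596·cos120.0°, 0.2596·sin120.0°, -0.0087) = (-0.1298, 0.2248, -0.0087)
centre 3 = (0.2566·cos240.0°, 0.2566·sin240.0°, 0.0259) = (-0.1283, -0.2222, 0.0259)
eliminate P² terms by subtracting sphere 1 from 2 and 3
linear system: -0.7528x+0.4497y = 0.0042−0.0826z; -0.7498x+-0.4444y = 0.0032−0.1518z
Cramer: x(z) = -0.0049+0.1562z;  y(z) = 0.0011+0.0779z
quadratic in z: (1.0305)z²+(0.0216)z+(-0.1842)=0, √Δ=0.8717 → z ∈ {-0.4335, 0.4125}; z = -0.4335 (taking z<0)
x = -0.0726, y = -0.0327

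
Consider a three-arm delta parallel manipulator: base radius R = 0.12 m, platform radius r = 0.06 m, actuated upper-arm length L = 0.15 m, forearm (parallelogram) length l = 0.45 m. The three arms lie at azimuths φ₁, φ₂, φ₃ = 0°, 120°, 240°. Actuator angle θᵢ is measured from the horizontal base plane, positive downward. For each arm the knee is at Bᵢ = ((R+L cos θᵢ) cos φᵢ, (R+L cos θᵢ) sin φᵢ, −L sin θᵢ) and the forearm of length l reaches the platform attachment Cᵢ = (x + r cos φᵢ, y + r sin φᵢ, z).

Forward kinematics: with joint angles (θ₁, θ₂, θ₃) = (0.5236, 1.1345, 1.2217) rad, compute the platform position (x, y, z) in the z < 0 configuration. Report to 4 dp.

(0.1514, 0.0209, -0.5229)

φ1=0.0°: virtual centre (0.1899, 0.0000, -0.0750), radius l
arm 2 at φ=120.0°: e+L cos θ2 = 0.1234;  S2 = (-0.0617, 0.1069, -0.1359)
S3 = (0.1113·cos240.0°, 0.1113·sin240.0°, -0.1410) = (-0.0557, -0.0964, -0.1410)
eliminate P² terms by subtracting sphere 1 from 2 and 3
[-0.5032 0.2137 -0.1219]·P = -0.0080;  [-0.4911 -0.1928 -0.1319]·P = -0.0094
det = 0.2020;  x = 0.0176+-0.2559z,  y = 0.0041+-0.0322z
into |P−S₁|² = l²: 1.0665z² + 0.2379z + -0.1672 = 0;  Δ = 0.7698;  z = -0.5229 or 0.2998 → z<0 root = -0.5229
x = 0.1514, y = 0.0209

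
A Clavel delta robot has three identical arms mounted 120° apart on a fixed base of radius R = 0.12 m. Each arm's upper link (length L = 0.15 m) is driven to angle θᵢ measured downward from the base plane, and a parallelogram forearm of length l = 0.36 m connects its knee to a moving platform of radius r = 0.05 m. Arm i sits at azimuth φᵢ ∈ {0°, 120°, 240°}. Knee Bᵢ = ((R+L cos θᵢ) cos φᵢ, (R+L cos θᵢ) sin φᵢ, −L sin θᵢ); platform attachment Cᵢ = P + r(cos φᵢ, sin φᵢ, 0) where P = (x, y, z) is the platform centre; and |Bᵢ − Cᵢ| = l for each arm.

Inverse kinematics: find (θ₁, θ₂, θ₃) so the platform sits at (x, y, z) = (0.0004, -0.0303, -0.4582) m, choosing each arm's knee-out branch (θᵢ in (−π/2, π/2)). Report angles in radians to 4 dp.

arm 1 (φ=0.0°): x'=0.0004, y'=-0.0303
  e−x'=0.0696;  (l²−L²−(e−x')²−y'²−z²)/2L = -0.3620
  √(A²+B²)=0.4635;  θ1 = -1.4200+2.4673 ≈ 1.0473
arm 2 (φ=120.0°): x'=-0.0264, y'=0.0148
  A cos θ + B sin θ = C:  0.0964·cos θ + -0.4582·sin θ = -0.3746
  γ=atan2(-0.4582,0.0964)=-1.3633;  ψ=arccos(-0.7999)=2.4980;  θ2=γ+ψ≈1.1346
rotate P by −φ3: (0.0260, 0.0155, -0.4582)
  A=0.0440, B=-0.4582, C=(l²−L²−A²−y'²−z²)/(2L)=-0.3501
  √(A²+B²)=0.4603;  θ3 = -1.4751+2.4349 ≈ 0.9597

θ₁ = 1.0473, θ₂ = 1.1346, θ₃ = 0.9597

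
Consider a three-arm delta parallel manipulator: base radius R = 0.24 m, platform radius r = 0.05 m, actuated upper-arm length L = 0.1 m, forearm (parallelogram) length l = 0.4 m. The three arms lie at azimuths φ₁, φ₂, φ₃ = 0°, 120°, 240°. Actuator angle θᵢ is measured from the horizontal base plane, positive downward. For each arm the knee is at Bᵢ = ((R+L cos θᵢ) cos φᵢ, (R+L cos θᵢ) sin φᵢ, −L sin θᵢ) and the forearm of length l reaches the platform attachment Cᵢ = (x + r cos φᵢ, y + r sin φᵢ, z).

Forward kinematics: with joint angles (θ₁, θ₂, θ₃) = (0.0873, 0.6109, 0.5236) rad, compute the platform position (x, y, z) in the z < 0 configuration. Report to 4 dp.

(0.0408, -0.0071, -0.3218)

arm 1 at φ=0.0°: (R−r)+L cos θ1 = 0.2896;  S1 = (0.2896, 0.0000, -0.0087)
S2 = (0.2719·cos120.0°, 0.2719·sin120.0°, -0.0574) = (-0.1360, 0.2355, -0.0574)
φ3=240.0°: virtual centre (-0.1383, -0.2395, -0.0500), radius l
subtract pairs → two planes through P
linear system: -0.8512x+0.4710y = -0.0067−-0.0973z; -0.8558x+-0.4791y = -0.0049−-0.0826z
Cramer: x(z) = 0.0068-0.1054z;  y(z) = -0.0019+0.0160z
sphere 1 gives Az²+Bz+C=0 with A=1.0114, B=0.0770, C=-0.0800;  B²−4AC=0.3294;  roots -0.3218, 0.2457;  negative root z = -0.3218
x = 0.0408, y = -0.0071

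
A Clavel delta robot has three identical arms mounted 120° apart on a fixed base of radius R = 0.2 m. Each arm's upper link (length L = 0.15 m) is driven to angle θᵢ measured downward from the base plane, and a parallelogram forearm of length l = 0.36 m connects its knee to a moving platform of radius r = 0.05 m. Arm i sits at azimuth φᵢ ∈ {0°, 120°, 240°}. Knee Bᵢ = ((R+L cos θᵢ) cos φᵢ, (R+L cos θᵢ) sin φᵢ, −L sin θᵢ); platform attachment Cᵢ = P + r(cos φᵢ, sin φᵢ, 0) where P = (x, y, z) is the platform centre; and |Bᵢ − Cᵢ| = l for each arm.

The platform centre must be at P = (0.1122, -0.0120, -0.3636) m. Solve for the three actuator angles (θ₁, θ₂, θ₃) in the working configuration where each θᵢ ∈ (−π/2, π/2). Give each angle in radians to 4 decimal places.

θ₁ = 0.3493, θ₂ = 1.2217, θ₃ = 1.1345

arm 1 (φ=0.0°): x'=0.1122, y'=-0.0120
  A cos θ + B sin θ = C:  0.0378·cos θ + -0.3636·sin θ = -0.0889
  γ=atan2(-0.3636,0.0378)=-1.4672;  ψ=arccos(-0.2433)=1.8165;  θ1=γ+ψ≈0.3493
arm 2 (φ=120.0°): x'=-0.0665, y'=-0.0912
  A=0.2165, B=-0.3636, C=(l²−L²−A²−y'²−z²)/(2L)=-0.2676
  √(A²+B²)=0.4232;  θ2 = -1.0338+2.2555 ≈ 1.2217
rotate P by −φ3: (-0.0457, 0.1032, -0.3636)
  A cos θ + B sin θ = C:  0.1957·cos θ + -0.3636·sin θ = -0.2468
  √(A²+B²)=0.4129;  θ3 = -1.0770+2.2115 ≈ 1.1345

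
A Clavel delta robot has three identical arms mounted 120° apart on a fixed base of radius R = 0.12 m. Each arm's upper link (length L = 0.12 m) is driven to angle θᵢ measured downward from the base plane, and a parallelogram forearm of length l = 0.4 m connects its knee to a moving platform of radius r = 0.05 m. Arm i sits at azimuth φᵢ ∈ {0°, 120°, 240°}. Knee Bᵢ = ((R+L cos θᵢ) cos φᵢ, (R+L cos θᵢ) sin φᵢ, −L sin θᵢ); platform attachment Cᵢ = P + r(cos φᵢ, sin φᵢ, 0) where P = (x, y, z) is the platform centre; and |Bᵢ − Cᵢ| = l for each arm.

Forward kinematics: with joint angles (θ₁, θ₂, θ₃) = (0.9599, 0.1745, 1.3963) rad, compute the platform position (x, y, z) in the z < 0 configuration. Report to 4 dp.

φ1=0.0°: virtual centre (0.1388, 0.0000, -0.0983), radius l
S2 = (0.1882·cos120.0°, 0.1882·sin120.0°, -0.0208) = (-0.0941, 0.1630, -0.0208)
φ3=240.0°: virtual centre (-0.0454, -0.0787, -0.1182), radius l
eliminate P² terms by subtracting sphere 1 from 2 and 3
linear system: -0.4658x+0.3259y = 0.0069−0.1549z; -0.3685x+-0.1573y = -0.0067−-0.0398z
Cramer: x(z) = 0.0057+0.0590z;  y(z) = 0.0293-0.3910z
quadratic in z: (1.1563)z²+(0.1579)z+(-0.1318)=0, √Δ=0.7965 → z ∈ {-0.4127, 0.2761}; z = -0.4127 (taking z<0)
x = -0.0187, y = 0.1907

(-0.0187, 0.1907, -0.4127)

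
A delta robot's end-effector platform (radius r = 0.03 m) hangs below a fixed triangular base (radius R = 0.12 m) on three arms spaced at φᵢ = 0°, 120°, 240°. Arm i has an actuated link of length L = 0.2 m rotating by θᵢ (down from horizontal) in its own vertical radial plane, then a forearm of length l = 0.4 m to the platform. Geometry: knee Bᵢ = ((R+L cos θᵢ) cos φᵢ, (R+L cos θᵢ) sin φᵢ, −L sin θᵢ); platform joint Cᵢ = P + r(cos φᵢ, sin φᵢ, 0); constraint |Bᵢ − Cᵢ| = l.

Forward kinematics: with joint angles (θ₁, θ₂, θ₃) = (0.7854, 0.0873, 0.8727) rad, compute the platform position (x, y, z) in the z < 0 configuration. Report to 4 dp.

(-0.0553, 0.1299, -0.3882)

O1 = (0.2314·cos0.0°, 0.2314·sin0.0°, -0.1414) = (0.2314, 0.0000, -0.1414)
φ2=120.0°: virtual centre (-0.1446, 0.2505, -0.0174), radius l
O3 = (0.2186·cos240.0°, 0.2186·sin240.0°, -0.1532) = (-0.1093, -0.1893, -0.1532)
subtract pairs → two planes through P
linear system: -0.7521x+0.5010y = 0.0104−0.2480z; -0.6814x+-0.3785y = -0.0023−-0.0236z
det = 0.6261;  x = -0.0044+0.1311z,  y = 0.0141+-0.2982z
sphere 1 gives Az²+Bz+C=0 with A=1.1061, B=0.2126, C=-0.0842;  B²−4AC=0.4176;  roots -0.3882, 0.1960;  negative root z = -0.3882
x = -0.0553, y = 0.1299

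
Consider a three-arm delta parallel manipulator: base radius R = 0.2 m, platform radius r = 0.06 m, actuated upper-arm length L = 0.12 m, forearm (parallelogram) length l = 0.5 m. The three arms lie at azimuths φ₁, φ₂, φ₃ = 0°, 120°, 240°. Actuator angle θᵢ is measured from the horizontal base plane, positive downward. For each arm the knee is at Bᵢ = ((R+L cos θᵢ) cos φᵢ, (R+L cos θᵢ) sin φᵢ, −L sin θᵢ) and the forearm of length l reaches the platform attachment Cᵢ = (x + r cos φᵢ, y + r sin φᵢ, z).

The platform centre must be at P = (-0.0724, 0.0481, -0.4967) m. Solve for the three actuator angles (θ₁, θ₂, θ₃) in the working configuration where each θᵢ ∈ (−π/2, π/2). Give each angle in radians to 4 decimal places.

θ₁ = 0.8725, θ₂ = 0.2620, θ₃ = 0.6110

φ1=0.0° → target in arm frame (-0.0724, 0.0481)
  A=0.2124, B=-0.4967, C=(l²−L²−A²−y'²−z²)/(2L)=-0.2439
  θ1 = atan2(B,A) + arccos(C/0.5402) = 0.8725
φ2=120.0° → target in arm frame (0.0779, 0.0387)
  A=0.0621, B=-0.4967, C=(l²−L²−A²−y'²−z²)/(2L)=-0.0686
  θ2 = atan2(B,A) + arccos(C/0.5006) = 0.2620
φ3=240.0° → target in arm frame (-0.0055, -0.0868)
  A=0.1455, B=-0.4967, C=(l²−L²−A²−y'²−z²)/(2L)=-0.1658
  γ=atan2(-0.4967,0.1455)=-1.2859;  ψ=arccos(-0.3204)=1.8969;  θ3=γ+ψ≈0.6110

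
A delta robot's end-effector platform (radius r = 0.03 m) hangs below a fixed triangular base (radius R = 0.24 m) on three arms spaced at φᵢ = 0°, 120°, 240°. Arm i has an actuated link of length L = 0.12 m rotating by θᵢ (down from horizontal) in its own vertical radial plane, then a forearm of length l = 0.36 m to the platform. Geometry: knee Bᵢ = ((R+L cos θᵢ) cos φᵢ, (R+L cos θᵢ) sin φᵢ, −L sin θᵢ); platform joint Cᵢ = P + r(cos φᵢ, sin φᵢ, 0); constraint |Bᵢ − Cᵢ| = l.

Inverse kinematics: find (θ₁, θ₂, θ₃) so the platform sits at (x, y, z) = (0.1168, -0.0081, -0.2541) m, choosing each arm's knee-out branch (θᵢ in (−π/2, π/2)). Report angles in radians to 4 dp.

rotate P by −φ1: (0.1168, -0.0081, -0.2541)
  A cos θ + B sin θ = C:  0.0932·cos θ + -0.2541·sin θ = 0.1745
  θ1 = atan2(B,A) + arccos(C/0.2707) = -0.3492
rotate P by −φ2: (-0.0654, -0.0971, -0.2541)
  A cos θ + B sin θ = C:  0.2754·cos θ + -0.2541·sin θ = -0.1444
  √(A²+B²)=0.3747;  θ2 = -0.7452+1.9663 ≈ 1.2211
rotate P by −φ3: (-0.0514, 0.1052, -0.2541)
  A cos θ + B sin θ = C:  0.2614·cos θ + -0.2541·sin θ = -0.1198
  γ=atan2(-0.2541,0.2614)=-0.7713;  ψ=arccos(-0.3287)=1.9057;  θ3=γ+ψ≈1.1344

θ₁ = -0.3492, θ₂ = 1.2211, θ₃ = 1.1344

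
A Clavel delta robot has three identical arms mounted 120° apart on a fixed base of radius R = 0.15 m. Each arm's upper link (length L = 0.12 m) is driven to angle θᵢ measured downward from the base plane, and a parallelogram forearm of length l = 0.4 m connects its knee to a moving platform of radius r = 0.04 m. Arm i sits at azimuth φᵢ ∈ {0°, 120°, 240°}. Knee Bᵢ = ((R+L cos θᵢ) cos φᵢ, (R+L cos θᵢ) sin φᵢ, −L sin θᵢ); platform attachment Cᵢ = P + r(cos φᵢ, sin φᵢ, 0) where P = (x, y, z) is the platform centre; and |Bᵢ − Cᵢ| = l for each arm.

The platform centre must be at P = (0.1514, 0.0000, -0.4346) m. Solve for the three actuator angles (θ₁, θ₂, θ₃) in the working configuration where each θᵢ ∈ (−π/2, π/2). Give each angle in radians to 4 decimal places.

θ₁ = 0.3489, θ₂ = 1.3958, θ₃ = 1.3958

arm 1 (φ=0.0°): x'=0.1514, y'=0.0000
  A cos θ + B sin θ = C:  -0.0414·cos θ + -0.4346·sin θ = -0.1875
  θ1 = atan2(B,A) + arccos(C/0.4366) = 0.3489
rotate P by −φ2: (-0.0757, -0.1311, -0.4346)
  A cos θ + B sin θ = C:  0.1857·cos θ + -0.4346·sin θ = -0.3956
  θ2 = atan2(B,A) + arccos(C/0.4726) = 1.3958
arm 3 (φ=240.0°): x'=-0.0757, y'=0.1311
  A cos θ + B sin θ = C:  0.1857·cos θ + -0.4346·sin θ = -0.3956
  γ=atan2(-0.4346,0.1857)=-1.1670;  ψ=arccos(-0.8371)=2.5628;  θ3=γ+ψ≈1.3958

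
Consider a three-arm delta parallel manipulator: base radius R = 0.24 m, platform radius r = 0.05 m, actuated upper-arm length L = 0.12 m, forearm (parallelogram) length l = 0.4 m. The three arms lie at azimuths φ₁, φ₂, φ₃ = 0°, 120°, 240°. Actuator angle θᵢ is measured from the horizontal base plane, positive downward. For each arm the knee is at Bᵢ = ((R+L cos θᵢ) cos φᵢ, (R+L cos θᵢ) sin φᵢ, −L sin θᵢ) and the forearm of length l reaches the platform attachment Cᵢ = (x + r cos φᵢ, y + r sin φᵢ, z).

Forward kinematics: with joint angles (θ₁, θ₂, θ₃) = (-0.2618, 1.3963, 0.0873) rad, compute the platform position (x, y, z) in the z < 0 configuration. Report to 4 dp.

arm 1 at φ=0.0°: (R−r)+L cos θ1 = 0.3059;  O1 = (0.3059, 0.0000, 0.0311)
arm 2 at φ=120.0°: (R−r)+L cos θ2 = 0.2108;  O2 = (-0.1054, 0.1826, -0.1182)
φ3=240.0°: virtual centre (-0.1548, -0.2681, -0.0105), radius l
subtract pairs → two planes through P
[-0.8227 0.3652 -0.2985]·P = -0.0361;  [-0.9214 -0.5361 -0.0830]·P = 0.0014
Cramer: x(z) = 0.0243-0.2448z;  y(z) = -0.0443+0.2658z
into |P−O₁|² = l²: 1.1306z² + 0.0522z + -0.0778 = 0;  Δ = 0.3543;  z = -0.2864 or 0.2401 → z<0 root = -0.2864
x = 0.0944, y = -0.1204

(0.0944, -0.1204, -0.2864)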